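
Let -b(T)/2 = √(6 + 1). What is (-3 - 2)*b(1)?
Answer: 10*√7 ≈ 26.458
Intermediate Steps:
b(T) = -2*√7 (b(T) = -2*√(6 + 1) = -2*√7)
(-3 - 2)*b(1) = (-3 - 2)*(-2*√7) = -(-10)*√7 = 10*√7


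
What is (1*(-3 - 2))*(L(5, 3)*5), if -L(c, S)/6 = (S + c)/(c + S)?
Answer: 150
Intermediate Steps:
L(c, S) = -6 (L(c, S) = -6*(S + c)/(c + S) = -6*(S + c)/(S + c) = -6*1 = -6)
(1*(-3 - 2))*(L(5, 3)*5) = (1*(-3 - 2))*(-6*5) = (1*(-5))*(-30) = -5*(-30) = 150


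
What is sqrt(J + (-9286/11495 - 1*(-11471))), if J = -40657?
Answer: 2*I*sqrt(7968180955)/1045 ≈ 170.84*I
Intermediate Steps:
sqrt(J + (-9286/11495 - 1*(-11471))) = sqrt(-40657 + (-9286/11495 - 1*(-11471))) = sqrt(-40657 + (-9286*1/11495 + 11471)) = sqrt(-40657 + (-9286/11495 + 11471)) = sqrt(-40657 + 131849859/11495) = sqrt(-335502356/11495) = 2*I*sqrt(7968180955)/1045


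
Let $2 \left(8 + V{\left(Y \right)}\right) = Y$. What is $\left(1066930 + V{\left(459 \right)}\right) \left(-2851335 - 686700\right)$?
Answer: $- \frac{7551238714605}{2} \approx -3.7756 \cdot 10^{12}$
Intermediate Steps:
$V{\left(Y \right)} = -8 + \frac{Y}{2}$
$\left(1066930 + V{\left(459 \right)}\right) \left(-2851335 - 686700\right) = \left(1066930 + \left(-8 + \frac{1}{2} \cdot 459\right)\right) \left(-2851335 - 686700\right) = \left(1066930 + \left(-8 + \frac{459}{2}\right)\right) \left(-2851335 - 686700\right) = \left(1066930 + \frac{443}{2}\right) \left(-3538035\right) = \frac{2134303}{2} \left(-3538035\right) = - \frac{7551238714605}{2}$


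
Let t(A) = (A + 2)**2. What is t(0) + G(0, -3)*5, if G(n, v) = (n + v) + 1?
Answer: -6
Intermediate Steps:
t(A) = (2 + A)**2
G(n, v) = 1 + n + v
t(0) + G(0, -3)*5 = (2 + 0)**2 + (1 + 0 - 3)*5 = 2**2 - 2*5 = 4 - 10 = -6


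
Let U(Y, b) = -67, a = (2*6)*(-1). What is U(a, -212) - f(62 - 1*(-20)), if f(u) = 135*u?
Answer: -11137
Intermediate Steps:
a = -12 (a = 12*(-1) = -12)
U(a, -212) - f(62 - 1*(-20)) = -67 - 135*(62 - 1*(-20)) = -67 - 135*(62 + 20) = -67 - 135*82 = -67 - 1*11070 = -67 - 11070 = -11137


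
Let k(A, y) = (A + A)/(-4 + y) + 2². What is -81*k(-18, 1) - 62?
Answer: -1358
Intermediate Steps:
k(A, y) = 4 + 2*A/(-4 + y) (k(A, y) = (2*A)/(-4 + y) + 4 = 2*A/(-4 + y) + 4 = 4 + 2*A/(-4 + y))
-81*k(-18, 1) - 62 = -162*(-8 - 18 + 2*1)/(-4 + 1) - 62 = -162*(-8 - 18 + 2)/(-3) - 62 = -162*(-1)*(-24)/3 - 62 = -81*16 - 62 = -1296 - 62 = -1358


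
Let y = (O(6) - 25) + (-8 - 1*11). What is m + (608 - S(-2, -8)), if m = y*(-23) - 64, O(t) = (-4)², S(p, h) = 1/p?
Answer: 2377/2 ≈ 1188.5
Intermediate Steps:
O(t) = 16
y = -28 (y = (16 - 25) + (-8 - 1*11) = -9 + (-8 - 11) = -9 - 19 = -28)
m = 580 (m = -28*(-23) - 64 = 644 - 64 = 580)
m + (608 - S(-2, -8)) = 580 + (608 - 1/(-2)) = 580 + (608 - 1*(-½)) = 580 + (608 + ½) = 580 + 1217/2 = 2377/2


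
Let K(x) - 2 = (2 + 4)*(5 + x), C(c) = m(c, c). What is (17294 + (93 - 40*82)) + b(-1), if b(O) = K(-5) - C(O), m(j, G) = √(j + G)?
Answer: 14109 - I*√2 ≈ 14109.0 - 1.4142*I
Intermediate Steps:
m(j, G) = √(G + j)
C(c) = √2*√c (C(c) = √(c + c) = √(2*c) = √2*√c)
K(x) = 32 + 6*x (K(x) = 2 + (2 + 4)*(5 + x) = 2 + 6*(5 + x) = 2 + (30 + 6*x) = 32 + 6*x)
b(O) = 2 - √2*√O (b(O) = (32 + 6*(-5)) - √2*√O = (32 - 30) - √2*√O = 2 - √2*√O)
(17294 + (93 - 40*82)) + b(-1) = (17294 + (93 - 40*82)) + (2 - √2*√(-1)) = (17294 + (93 - 3280)) + (2 - √2*I) = (17294 - 3187) + (2 - I*√2) = 14107 + (2 - I*√2) = 14109 - I*√2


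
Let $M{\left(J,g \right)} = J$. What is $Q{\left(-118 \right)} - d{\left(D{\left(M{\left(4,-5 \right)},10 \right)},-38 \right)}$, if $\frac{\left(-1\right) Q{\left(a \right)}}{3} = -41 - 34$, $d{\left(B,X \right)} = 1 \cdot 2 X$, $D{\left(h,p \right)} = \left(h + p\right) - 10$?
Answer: $301$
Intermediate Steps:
$D{\left(h,p \right)} = -10 + h + p$
$d{\left(B,X \right)} = 2 X$
$Q{\left(a \right)} = 225$ ($Q{\left(a \right)} = - 3 \left(-41 - 34\right) = \left(-3\right) \left(-75\right) = 225$)
$Q{\left(-118 \right)} - d{\left(D{\left(M{\left(4,-5 \right)},10 \right)},-38 \right)} = 225 - 2 \left(-38\right) = 225 - -76 = 225 + 76 = 301$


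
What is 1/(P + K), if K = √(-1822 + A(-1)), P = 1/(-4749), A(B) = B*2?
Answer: -4749/41136673825 - 90212004*I*√114/41136673825 ≈ -1.1544e-7 - 0.023415*I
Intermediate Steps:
A(B) = 2*B
P = -1/4749 ≈ -0.00021057
K = 4*I*√114 (K = √(-1822 + 2*(-1)) = √(-1822 - 2) = √(-1824) = 4*I*√114 ≈ 42.708*I)
1/(P + K) = 1/(-1/4749 + 4*I*√114)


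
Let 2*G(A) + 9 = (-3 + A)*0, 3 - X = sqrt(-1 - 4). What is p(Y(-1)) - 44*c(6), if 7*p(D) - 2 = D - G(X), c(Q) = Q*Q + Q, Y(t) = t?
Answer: -25861/14 ≈ -1847.2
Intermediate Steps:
X = 3 - I*sqrt(5) (X = 3 - sqrt(-1 - 4) = 3 - sqrt(-5) = 3 - I*sqrt(5) ≈ 3.0 - 2.2361*I)
G(A) = -9/2 (G(A) = -9/2 + ((-3 + A)*0)/2 = -9/2 + (1/2)*0 = -9/2 + 0 = -9/2)
c(Q) = Q + Q**2 (c(Q) = Q**2 + Q = Q + Q**2)
p(D) = 13/14 + D/7 (p(D) = 2/7 + (D - 1*(-9/2))/7 = 2/7 + (D + 9/2)/7 = 2/7 + (9/2 + D)/7 = 2/7 + (9/14 + D/7) = 13/14 + D/7)
p(Y(-1)) - 44*c(6) = (13/14 + (1/7)*(-1)) - 264*(1 + 6) = (13/14 - 1/7) - 264*7 = 11/14 - 44*42 = 11/14 - 1848 = -25861/14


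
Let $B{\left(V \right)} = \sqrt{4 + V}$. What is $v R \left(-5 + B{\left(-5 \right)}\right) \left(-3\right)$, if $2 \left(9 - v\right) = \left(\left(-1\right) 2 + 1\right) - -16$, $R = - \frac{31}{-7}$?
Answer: $\frac{1395}{14} - \frac{279 i}{14} \approx 99.643 - 19.929 i$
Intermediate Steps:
$R = \frac{31}{7}$ ($R = \left(-31\right) \left(- \frac{1}{7}\right) = \frac{31}{7} \approx 4.4286$)
$v = \frac{3}{2}$ ($v = 9 - \frac{\left(\left(-1\right) 2 + 1\right) - -16}{2} = 9 - \frac{\left(-2 + 1\right) + 16}{2} = 9 - \frac{-1 + 16}{2} = 9 - \frac{15}{2} = \frac{3}{2} \approx 1.5$)
$v R \left(-5 + B{\left(-5 \right)}\right) \left(-3\right) = \frac{3}{2} \cdot \frac{31}{7} \left(-5 + \sqrt{4 - 5}\right) \left(-3\right) = \frac{93 \left(-5 + \sqrt{-1}\right) \left(-3\right)}{14} = \frac{93 \left(-5 + i\right) \left(-3\right)}{14} = \frac{93 \left(15 - 3 i\right)}{14} = \frac{1395}{14} - \frac{279 i}{14}$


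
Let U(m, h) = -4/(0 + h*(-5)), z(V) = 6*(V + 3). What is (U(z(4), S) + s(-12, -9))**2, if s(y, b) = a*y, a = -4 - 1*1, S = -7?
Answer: 4393216/1225 ≈ 3586.3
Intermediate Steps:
a = -5 (a = -4 - 1 = -5)
z(V) = 18 + 6*V (z(V) = 6*(3 + V) = 18 + 6*V)
U(m, h) = 4/(5*h) (U(m, h) = -4/(0 - 5*h) = -4*(-1/(5*h)) = -(-4)/(5*h) = 4/(5*h))
s(y, b) = -5*y
(U(z(4), S) + s(-12, -9))**2 = ((4/5)/(-7) - 5*(-12))**2 = ((4/5)*(-1/7) + 60)**2 = (-4/35 + 60)**2 = (2096/35)**2 = 4393216/1225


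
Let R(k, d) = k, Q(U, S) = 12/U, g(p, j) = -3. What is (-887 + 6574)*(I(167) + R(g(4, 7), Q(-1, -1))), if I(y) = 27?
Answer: 136488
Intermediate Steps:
(-887 + 6574)*(I(167) + R(g(4, 7), Q(-1, -1))) = (-887 + 6574)*(27 - 3) = 5687*24 = 136488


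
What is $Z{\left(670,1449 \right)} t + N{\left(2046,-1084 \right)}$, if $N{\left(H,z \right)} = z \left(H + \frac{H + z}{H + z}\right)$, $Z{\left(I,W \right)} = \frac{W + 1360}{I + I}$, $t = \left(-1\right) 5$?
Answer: $- \frac{594680873}{268} \approx -2.219 \cdot 10^{6}$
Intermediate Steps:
$t = -5$
$Z{\left(I,W \right)} = \frac{1360 + W}{2 I}$
$N{\left(H,z \right)} = z \left(1 + H\right)$ ($N{\left(H,z \right)} = z \left(H + 1\right) = z \left(1 + H\right)$)
$Z{\left(670,1449 \right)} t + N{\left(2046,-1084 \right)} = \frac{1360 + 1449}{2 \cdot 670} \left(-5\right) - 1084 \left(1 + 2046\right) = \frac{1}{2} \cdot \frac{1}{670} \cdot 2809 \left(-5\right) - 2218948 = \frac{2809}{1340} \left(-5\right) - 2218948 = - \frac{2809}{268} - 2218948 = - \frac{594680873}{268}$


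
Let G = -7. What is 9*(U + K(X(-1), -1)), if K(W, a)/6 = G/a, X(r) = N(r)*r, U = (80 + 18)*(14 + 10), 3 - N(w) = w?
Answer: 21546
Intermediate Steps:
N(w) = 3 - w
U = 2352 (U = 98*24 = 2352)
X(r) = r*(3 - r) (X(r) = (3 - r)*r = r*(3 - r))
K(W, a) = -42/a (K(W, a) = 6*(-7/a) = -42/a)
9*(U + K(X(-1), -1)) = 9*(2352 - 42/(-1)) = 9*(2352 - 42*(-1)) = 9*(2352 + 42) = 9*2394 = 21546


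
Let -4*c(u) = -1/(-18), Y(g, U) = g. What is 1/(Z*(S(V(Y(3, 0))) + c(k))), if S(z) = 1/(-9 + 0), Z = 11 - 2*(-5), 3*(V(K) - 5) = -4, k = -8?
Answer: -8/21 ≈ -0.38095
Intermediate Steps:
V(K) = 11/3 (V(K) = 5 + (⅓)*(-4) = 5 - 4/3 = 11/3)
Z = 21 (Z = 11 + 10 = 21)
c(u) = -1/72 (c(u) = -(-1)/(4*(-18)) = -(-1)*(-1)/(4*18) = -¼*1/18 = -1/72)
S(z) = -⅑ (S(z) = 1/(-9) = -⅑)
1/(Z*(S(V(Y(3, 0))) + c(k))) = 1/(21*(-⅑ - 1/72)) = 1/(21*(-⅛)) = 1/(-21/8) = -8/21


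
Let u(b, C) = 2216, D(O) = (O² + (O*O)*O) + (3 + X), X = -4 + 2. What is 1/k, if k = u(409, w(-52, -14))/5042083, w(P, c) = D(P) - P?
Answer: 5042083/2216 ≈ 2275.3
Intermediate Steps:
X = -2
D(O) = 1 + O² + O³ (D(O) = (O² + (O*O)*O) + (3 - 2) = (O² + O²*O) + 1 = (O² + O³) + 1 = 1 + O² + O³)
w(P, c) = 1 + P² + P³ - P (w(P, c) = (1 + P² + P³) - P = 1 + P² + P³ - P)
k = 2216/5042083 ≈ 0.00043950
1/k = 1/(2216/5042083) = 5042083/2216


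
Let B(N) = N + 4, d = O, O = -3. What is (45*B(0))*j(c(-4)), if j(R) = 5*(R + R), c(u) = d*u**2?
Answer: -86400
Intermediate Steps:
d = -3
c(u) = -3*u**2
B(N) = 4 + N
j(R) = 10*R (j(R) = 5*(2*R) = 10*R)
(45*B(0))*j(c(-4)) = (45*(4 + 0))*(10*(-3*(-4)**2)) = (45*4)*(10*(-3*16)) = 180*(10*(-48)) = 180*(-480) = -86400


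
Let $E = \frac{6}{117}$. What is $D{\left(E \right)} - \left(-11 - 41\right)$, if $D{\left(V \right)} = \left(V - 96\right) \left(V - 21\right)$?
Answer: $\frac{3136306}{1521} \approx 2062.0$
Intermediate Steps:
$E = \frac{2}{39}$ ($E = 6 \cdot \frac{1}{117} = \frac{2}{39} \approx 0.051282$)
$D{\left(V \right)} = \left(-96 + V\right) \left(-21 + V\right)$
$D{\left(E \right)} - \left(-11 - 41\right) = \left(2016 + \left(\frac{2}{39}\right)^{2} - 6\right) - \left(-11 - 41\right) = \left(2016 + \frac{4}{1521} - 6\right) - -52 = \frac{3057214}{1521} + 52 = \frac{3136306}{1521}$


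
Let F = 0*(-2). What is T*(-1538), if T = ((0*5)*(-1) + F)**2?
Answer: 0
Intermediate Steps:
F = 0
T = 0 (T = ((0*5)*(-1) + 0)**2 = (0*(-1) + 0)**2 = (0 + 0)**2 = 0**2 = 0)
T*(-1538) = 0*(-1538) = 0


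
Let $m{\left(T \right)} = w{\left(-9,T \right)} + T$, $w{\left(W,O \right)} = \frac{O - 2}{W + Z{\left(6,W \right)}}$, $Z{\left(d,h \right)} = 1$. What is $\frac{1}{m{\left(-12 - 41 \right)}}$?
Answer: $- \frac{8}{369} \approx -0.02168$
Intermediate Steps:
$w{\left(W,O \right)} = \frac{-2 + O}{1 + W}$ ($w{\left(W,O \right)} = \frac{O - 2}{W + 1} = \frac{-2 + O}{1 + W}$)
$m{\left(T \right)} = \frac{1}{4} + \frac{7 T}{8}$ ($m{\left(T \right)} = \frac{-2 + T}{1 - 9} + T = \frac{-2 + T}{-8} + T = - \frac{-2 + T}{8} + T = \left(\frac{1}{4} - \frac{T}{8}\right) + T = \frac{1}{4} + \frac{7 T}{8}$)
$\frac{1}{m{\left(-12 - 41 \right)}} = \frac{1}{\frac{1}{4} + \frac{7 \left(-12 - 41\right)}{8}} = \frac{1}{\frac{1}{4} + \frac{7}{8} \left(-53\right)} = \frac{1}{\frac{1}{4} - \frac{371}{8}} = \frac{1}{- \frac{369}{8}} = - \frac{8}{369}$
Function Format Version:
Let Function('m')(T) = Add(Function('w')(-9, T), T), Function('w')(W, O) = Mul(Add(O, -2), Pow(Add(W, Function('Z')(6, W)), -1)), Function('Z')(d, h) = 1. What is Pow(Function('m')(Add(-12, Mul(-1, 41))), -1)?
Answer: Rational(-8, 369) ≈ -0.021680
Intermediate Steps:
Function('w')(W, O) = Mul(Pow(Add(1, W), -1), Add(-2, O)) (Function('w')(W, O) = Mul(Add(O, -2), Pow(Add(W, 1), -1)) = Mul(Add(-2, O), Pow(Add(1, W), -1)) = Mul(Pow(Add(1, W), -1), Add(-2, O)))
Function('m')(T) = Add(Rational(1, 4), Mul(Rational(7, 8), T)) (Function('m')(T) = Add(Mul(Pow(Add(1, -9), -1), Add(-2, T)), T) = Add(Mul(Pow(-8, -1), Add(-2, T)), T) = Add(Mul(Rational(-1, 8), Add(-2, T)), T) = Add(Add(Rational(1, 4), Mul(Rational(-1, 8), T)), T) = Add(Rational(1, 4), Mul(Rational(7, 8), T)))
Pow(Function('m')(Add(-12, Mul(-1, 41))), -1) = Pow(Add(Rational(1, 4), Mul(Rational(7, 8), Add(-12, Mul(-1, 41)))), -1) = Pow(Add(Rational(1, 4), Mul(Rational(7, 8), Add(-12, -41))), -1) = Pow(Add(Rational(1, 4), Mul(Rational(7, 8), -53)), -1) = Pow(Add(Rational(1, 4), Rational(-371, 8)), -1) = Pow(Rational(-369, 8), -1) = Rational(-8, 369)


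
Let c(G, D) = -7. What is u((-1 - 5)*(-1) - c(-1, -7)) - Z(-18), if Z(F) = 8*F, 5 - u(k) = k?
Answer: 136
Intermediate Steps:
u(k) = 5 - k
u((-1 - 5)*(-1) - c(-1, -7)) - Z(-18) = (5 - ((-1 - 5)*(-1) - 1*(-7))) - 8*(-18) = (5 - (-6*(-1) + 7)) - 1*(-144) = (5 - (6 + 7)) + 144 = (5 - 1*13) + 144 = (5 - 13) + 144 = -8 + 144 = 136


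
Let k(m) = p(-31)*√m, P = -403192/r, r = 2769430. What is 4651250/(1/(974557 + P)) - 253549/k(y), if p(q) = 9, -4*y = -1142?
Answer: 1255357020906534750/276943 - 253549*√1142/5139 ≈ 4.5329e+12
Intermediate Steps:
y = 571/2 (y = -¼*(-1142) = 571/2 ≈ 285.50)
P = -201596/1384715 (P = -403192/2769430 = -403192*1/2769430 = -201596/1384715 ≈ -0.14559)
k(m) = 9*√m
4651250/(1/(974557 + P)) - 253549/k(y) = 4651250/(1/(974557 - 201596/1384715)) - 253549*√1142/5139 = 4651250/(1/(1349483494659/1384715)) - 253549*√1142/5139 = 4651250/(1384715/1349483494659) - 253549*√1142/5139 = 4651250*(1349483494659/1384715) - 253549*√1142/5139 = 1255357020906534750/276943 - 253549*√1142/5139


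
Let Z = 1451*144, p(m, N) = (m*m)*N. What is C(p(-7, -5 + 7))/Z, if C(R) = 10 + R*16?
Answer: 263/34824 ≈ 0.0075523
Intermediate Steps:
p(m, N) = N*m² (p(m, N) = m²*N = N*m²)
C(R) = 10 + 16*R
Z = 208944
C(p(-7, -5 + 7))/Z = (10 + 16*((-5 + 7)*(-7)²))/208944 = (10 + 16*(2*49))*(1/208944) = (10 + 16*98)*(1/208944) = (10 + 1568)*(1/208944) = 1578*(1/208944) = 263/34824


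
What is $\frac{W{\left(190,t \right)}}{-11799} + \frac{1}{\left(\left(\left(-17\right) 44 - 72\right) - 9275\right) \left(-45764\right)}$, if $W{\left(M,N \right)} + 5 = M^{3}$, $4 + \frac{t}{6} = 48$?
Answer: $- \frac{1056256833756767}{1816997152140} \approx -581.32$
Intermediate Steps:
$t = 264$ ($t = -24 + 6 \cdot 48 = -24 + 288 = 264$)
$W{\left(M,N \right)} = -5 + M^{3}$
$\frac{W{\left(190,t \right)}}{-11799} + \frac{1}{\left(\left(\left(-17\right) 44 - 72\right) - 9275\right) \left(-45764\right)} = \frac{-5 + 190^{3}}{-11799} + \frac{1}{\left(\left(\left(-17\right) 44 - 72\right) - 9275\right) \left(-45764\right)} = \left(-5 + 6859000\right) \left(- \frac{1}{11799}\right) + \frac{1}{\left(-748 - 72\right) - 9275} \left(- \frac{1}{45764}\right) = 6858995 \left(- \frac{1}{11799}\right) + \frac{1}{-820 - 9275} \left(- \frac{1}{45764}\right) = - \frac{6858995}{11799} + \frac{1}{-10095} \left(- \frac{1}{45764}\right) = - \frac{6858995}{11799} - - \frac{1}{461987580} = - \frac{6858995}{11799} + \frac{1}{461987580} = - \frac{1056256833756767}{1816997152140}$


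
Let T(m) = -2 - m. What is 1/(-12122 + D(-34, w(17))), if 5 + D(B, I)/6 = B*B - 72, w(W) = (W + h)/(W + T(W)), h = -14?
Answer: -1/5648 ≈ -0.00017705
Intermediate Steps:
w(W) = 7 - W/2 (w(W) = (W - 14)/(W + (-2 - W)) = (-14 + W)/(-2) = (-14 + W)*(-½) = 7 - W/2)
D(B, I) = -462 + 6*B² (D(B, I) = -30 + 6*(B*B - 72) = -30 + 6*(B² - 72) = -30 + 6*(-72 + B²) = -30 + (-432 + 6*B²) = -462 + 6*B²)
1/(-12122 + D(-34, w(17))) = 1/(-12122 + (-462 + 6*(-34)²)) = 1/(-12122 + (-462 + 6*1156)) = 1/(-12122 + (-462 + 6936)) = 1/(-12122 + 6474) = 1/(-5648) = -1/5648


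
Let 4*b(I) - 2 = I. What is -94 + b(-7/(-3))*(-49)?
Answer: -1765/12 ≈ -147.08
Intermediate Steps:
b(I) = 1/2 + I/4
-94 + b(-7/(-3))*(-49) = -94 + (1/2 + (-7/(-3))/4)*(-49) = -94 + (1/2 + (-7*(-1/3))/4)*(-49) = -94 + (1/2 + (1/4)*(7/3))*(-49) = -94 + (1/2 + 7/12)*(-49) = -94 + (13/12)*(-49) = -94 - 637/12 = -1765/12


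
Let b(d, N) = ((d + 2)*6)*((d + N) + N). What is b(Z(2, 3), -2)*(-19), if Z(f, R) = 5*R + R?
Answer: -31920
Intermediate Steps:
Z(f, R) = 6*R
b(d, N) = (12 + 6*d)*(d + 2*N) (b(d, N) = ((2 + d)*6)*((N + d) + N) = (12 + 6*d)*(d + 2*N))
b(Z(2, 3), -2)*(-19) = (6*(6*3)**2 + 12*(6*3) + 24*(-2) + 12*(-2)*(6*3))*(-19) = (6*18**2 + 12*18 - 48 + 12*(-2)*18)*(-19) = (6*324 + 216 - 48 - 432)*(-19) = (1944 + 216 - 48 - 432)*(-19) = 1680*(-19) = -31920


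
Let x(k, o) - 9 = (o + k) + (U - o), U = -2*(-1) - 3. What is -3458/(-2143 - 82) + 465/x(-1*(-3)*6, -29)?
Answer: 1124533/57850 ≈ 19.439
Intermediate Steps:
U = -1 (U = 2 - 3 = -1)
x(k, o) = 8 + k (x(k, o) = 9 + ((o + k) + (-1 - o)) = 9 + ((k + o) + (-1 - o)) = 9 + (-1 + k) = 8 + k)
-3458/(-2143 - 82) + 465/x(-1*(-3)*6, -29) = -3458/(-2143 - 82) + 465/(8 - 1*(-3)*6) = -3458/(-2225) + 465/(8 + 3*6) = -3458*(-1/2225) + 465/(8 + 18) = 3458/2225 + 465/26 = 1124533/57850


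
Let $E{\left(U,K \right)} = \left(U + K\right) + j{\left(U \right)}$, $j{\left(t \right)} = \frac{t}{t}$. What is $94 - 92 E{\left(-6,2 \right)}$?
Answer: $370$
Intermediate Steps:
$j{\left(t \right)} = 1$
$E{\left(U,K \right)} = 1 + K + U$ ($E{\left(U,K \right)} = \left(U + K\right) + 1 = \left(K + U\right) + 1 = 1 + K + U$)
$94 - 92 E{\left(-6,2 \right)} = 94 - 92 \left(1 + 2 - 6\right) = 94 - -276 = 94 + 276 = 370$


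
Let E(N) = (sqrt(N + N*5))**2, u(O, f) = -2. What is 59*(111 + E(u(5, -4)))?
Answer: 5841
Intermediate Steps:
E(N) = 6*N (E(N) = (sqrt(N + 5*N))**2 = (sqrt(6*N))**2 = (sqrt(6)*sqrt(N))**2 = 6*N)
59*(111 + E(u(5, -4))) = 59*(111 + 6*(-2)) = 59*(111 - 12) = 59*99 = 5841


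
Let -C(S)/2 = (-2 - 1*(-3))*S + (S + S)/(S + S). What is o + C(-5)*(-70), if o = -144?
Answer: -704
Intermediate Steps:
C(S) = -2 - 2*S (C(S) = -2*((-2 - 1*(-3))*S + (S + S)/(S + S)) = -2*((-2 + 3)*S + (2*S)/((2*S))) = -2*(1*S + (2*S)*(1/(2*S))) = -2*(S + 1) = -2*(1 + S) = -2 - 2*S)
o + C(-5)*(-70) = -144 + (-2 - 2*(-5))*(-70) = -144 + (-2 + 10)*(-70) = -144 + 8*(-70) = -144 - 560 = -704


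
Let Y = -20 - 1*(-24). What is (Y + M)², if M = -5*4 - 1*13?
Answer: 841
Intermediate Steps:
Y = 4 (Y = -20 + 24 = 4)
M = -33 (M = -20 - 13 = -33)
(Y + M)² = (4 - 33)² = (-29)² = 841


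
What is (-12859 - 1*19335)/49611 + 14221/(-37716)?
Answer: -213305215/207903164 ≈ -1.0260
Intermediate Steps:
(-12859 - 1*19335)/49611 + 14221/(-37716) = (-12859 - 19335)*(1/49611) + 14221*(-1/37716) = -32194*1/49611 - 14221/37716 = -32194/49611 - 14221/37716 = -213305215/207903164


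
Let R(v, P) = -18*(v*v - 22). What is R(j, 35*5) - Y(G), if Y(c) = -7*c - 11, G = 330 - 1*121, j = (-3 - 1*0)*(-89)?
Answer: -1281332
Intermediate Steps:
j = 267 (j = (-3 + 0)*(-89) = -3*(-89) = 267)
G = 209 (G = 330 - 121 = 209)
Y(c) = -11 - 7*c
R(v, P) = 396 - 18*v² (R(v, P) = -18*(v² - 22) = -18*(-22 + v²) = 396 - 18*v²)
R(j, 35*5) - Y(G) = (396 - 18*267²) - (-11 - 7*209) = (396 - 18*71289) - (-11 - 1463) = (396 - 1283202) - 1*(-1474) = -1282806 + 1474 = -1281332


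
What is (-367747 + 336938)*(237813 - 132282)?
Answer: -3251304579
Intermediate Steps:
(-367747 + 336938)*(237813 - 132282) = -30809*105531 = -3251304579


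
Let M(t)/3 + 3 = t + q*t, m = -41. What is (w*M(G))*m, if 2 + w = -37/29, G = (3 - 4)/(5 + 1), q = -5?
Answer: -27265/29 ≈ -940.17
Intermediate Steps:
G = -⅙ (G = -1/6 = -1*⅙ = -⅙ ≈ -0.16667)
w = -95/29 (w = -2 - 37/29 = -95/29 ≈ -3.2759)
M(t) = -9 - 12*t (M(t) = -9 + 3*(t - 5*t) = -9 + 3*(-4*t) = -9 - 12*t)
(w*M(G))*m = -95*(-9 - 12*(-⅙))/29*(-41) = -95*(-9 + 2)/29*(-41) = -95/29*(-7)*(-41) = (665/29)*(-41) = -27265/29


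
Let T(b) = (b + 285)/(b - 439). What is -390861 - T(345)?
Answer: -18370152/47 ≈ -3.9085e+5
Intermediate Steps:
T(b) = (285 + b)/(-439 + b)
-390861 - T(345) = -390861 - (285 + 345)/(-439 + 345) = -390861 - 630/(-94) = -390861 - (-1)*630/94 = -390861 - 1*(-315/47) = -390861 + 315/47 = -18370152/47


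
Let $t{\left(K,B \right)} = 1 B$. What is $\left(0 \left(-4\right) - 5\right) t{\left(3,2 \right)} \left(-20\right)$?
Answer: $200$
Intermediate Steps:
$t{\left(K,B \right)} = B$
$\left(0 \left(-4\right) - 5\right) t{\left(3,2 \right)} \left(-20\right) = \left(0 \left(-4\right) - 5\right) 2 \left(-20\right) = \left(0 - 5\right) 2 \left(-20\right) = \left(-5\right) 2 \left(-20\right) = \left(-10\right) \left(-20\right) = 200$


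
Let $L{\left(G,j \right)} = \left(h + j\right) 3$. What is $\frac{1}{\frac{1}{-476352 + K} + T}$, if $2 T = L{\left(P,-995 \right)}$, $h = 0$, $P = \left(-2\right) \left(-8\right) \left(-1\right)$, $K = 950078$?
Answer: $- \frac{236863}{353518027} \approx -0.00067002$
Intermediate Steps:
$P = -16$ ($P = 16 \left(-1\right) = -16$)
$L{\left(G,j \right)} = 3 j$ ($L{\left(G,j \right)} = \left(0 + j\right) 3 = j 3 = 3 j$)
$T = - \frac{2985}{2}$ ($T = \frac{3 \left(-995\right)}{2} = \frac{1}{2} \left(-2985\right) = - \frac{2985}{2} \approx -1492.5$)
$\frac{1}{\frac{1}{-476352 + K} + T} = \frac{1}{\frac{1}{-476352 + 950078} - \frac{2985}{2}} = \frac{1}{\frac{1}{473726} - \frac{2985}{2}} = \frac{1}{- \frac{353518027}{236863}} = - \frac{236863}{353518027}$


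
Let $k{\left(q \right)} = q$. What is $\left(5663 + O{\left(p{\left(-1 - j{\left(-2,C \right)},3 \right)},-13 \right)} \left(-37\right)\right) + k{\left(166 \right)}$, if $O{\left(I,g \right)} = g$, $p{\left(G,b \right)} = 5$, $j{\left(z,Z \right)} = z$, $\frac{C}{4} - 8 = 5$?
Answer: $6310$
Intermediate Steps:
$C = 52$ ($C = 32 + 4 \cdot 5 = 32 + 20 = 52$)
$\left(5663 + O{\left(p{\left(-1 - j{\left(-2,C \right)},3 \right)},-13 \right)} \left(-37\right)\right) + k{\left(166 \right)} = \left(5663 - -481\right) + 166 = \left(5663 + 481\right) + 166 = 6144 + 166 = 6310$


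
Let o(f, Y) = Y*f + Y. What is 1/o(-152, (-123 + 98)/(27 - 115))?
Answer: -88/3775 ≈ -0.023311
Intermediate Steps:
o(f, Y) = Y + Y*f
1/o(-152, (-123 + 98)/(27 - 115)) = 1/(((-123 + 98)/(27 - 115))*(1 - 152)) = 1/(-25/(-88)*(-151)) = 1/(-25*(-1/88)*(-151)) = 1/((25/88)*(-151)) = 1/(-3775/88) = -88/3775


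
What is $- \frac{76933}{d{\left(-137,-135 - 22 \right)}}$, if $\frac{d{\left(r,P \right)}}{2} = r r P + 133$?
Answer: $\frac{76933}{5893200} \approx 0.013055$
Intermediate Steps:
$d{\left(r,P \right)} = 266 + 2 P r^{2}$ ($d{\left(r,P \right)} = 2 \left(r r P + 133\right) = 2 \left(r^{2} P + 133\right) = 2 \left(P r^{2} + 133\right) = 2 \left(133 + P r^{2}\right) = 266 + 2 P r^{2}$)
$- \frac{76933}{d{\left(-137,-135 - 22 \right)}} = - \frac{76933}{266 + 2 \left(-135 - 22\right) \left(-137\right)^{2}} = - \frac{76933}{266 + 2 \left(-135 - 22\right) 18769} = - \frac{76933}{266 + 2 \left(-157\right) 18769} = - \frac{76933}{266 - 5893466} = - \frac{76933}{-5893200} = \left(-76933\right) \left(- \frac{1}{5893200}\right) = \frac{76933}{5893200}$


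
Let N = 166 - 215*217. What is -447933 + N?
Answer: -494422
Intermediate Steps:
N = -46489 (N = 166 - 46655 = -46489)
-447933 + N = -447933 - 46489 = -494422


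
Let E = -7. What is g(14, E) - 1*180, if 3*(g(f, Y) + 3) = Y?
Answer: -556/3 ≈ -185.33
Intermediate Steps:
g(f, Y) = -3 + Y/3
g(14, E) - 1*180 = (-3 + (1/3)*(-7)) - 1*180 = (-3 - 7/3) - 180 = -16/3 - 180 = -556/3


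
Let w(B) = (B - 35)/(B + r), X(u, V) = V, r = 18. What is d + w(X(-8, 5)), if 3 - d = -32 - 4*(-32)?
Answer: -2169/23 ≈ -94.304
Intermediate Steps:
w(B) = (-35 + B)/(18 + B) (w(B) = (B - 35)/(B + 18) = (-35 + B)/(18 + B))
d = -93 (d = 3 - (-32 - 4*(-32)) = 3 - (-32 + 128) = 3 - 1*96 = 3 - 96 = -93)
d + w(X(-8, 5)) = -93 + (-35 + 5)/(18 + 5) = -93 - 30/23 = -2169/23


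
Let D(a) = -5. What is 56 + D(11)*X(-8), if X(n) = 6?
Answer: 26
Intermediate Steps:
56 + D(11)*X(-8) = 56 - 5*6 = 56 - 30 = 26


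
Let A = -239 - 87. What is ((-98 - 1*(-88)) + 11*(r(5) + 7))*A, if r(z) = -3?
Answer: -11084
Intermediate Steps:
A = -326
((-98 - 1*(-88)) + 11*(r(5) + 7))*A = ((-98 - 1*(-88)) + 11*(-3 + 7))*(-326) = ((-98 + 88) + 11*4)*(-326) = (-10 + 44)*(-326) = 34*(-326) = -11084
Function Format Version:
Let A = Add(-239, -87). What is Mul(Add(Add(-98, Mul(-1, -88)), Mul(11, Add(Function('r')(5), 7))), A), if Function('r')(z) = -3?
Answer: -11084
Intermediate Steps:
A = -326
Mul(Add(Add(-98, Mul(-1, -88)), Mul(11, Add(Function('r')(5), 7))), A) = Mul(Add(Add(-98, Mul(-1, -88)), Mul(11, Add(-3, 7))), -326) = Mul(Add(Add(-98, 88), Mul(11, 4)), -326) = Mul(Add(-10, 44), -326) = Mul(34, -326) = -11084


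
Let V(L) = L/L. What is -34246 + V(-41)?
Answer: -34245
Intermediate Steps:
V(L) = 1
-34246 + V(-41) = -34246 + 1 = -34245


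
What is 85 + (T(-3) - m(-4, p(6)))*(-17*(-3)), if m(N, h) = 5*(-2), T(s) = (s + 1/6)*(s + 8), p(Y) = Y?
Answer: -255/2 ≈ -127.50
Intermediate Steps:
T(s) = (8 + s)*(⅙ + s) (T(s) = (s + 1*(⅙))*(8 + s) = (s + ⅙)*(8 + s) = (⅙ + s)*(8 + s) = (8 + s)*(⅙ + s))
m(N, h) = -10
85 + (T(-3) - m(-4, p(6)))*(-17*(-3)) = 85 + ((4/3 + (-3)² + (49/6)*(-3)) - 1*(-10))*(-17*(-3)) = 85 + ((4/3 + 9 - 49/2) + 10)*51 = 85 + (-85/6 + 10)*51 = 85 - 25/6*51 = 85 - 425/2 = -255/2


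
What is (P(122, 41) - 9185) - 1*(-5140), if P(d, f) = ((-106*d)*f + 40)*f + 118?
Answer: -21740979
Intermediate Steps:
P(d, f) = 118 + f*(40 - 106*d*f) (P(d, f) = (-106*d*f + 40)*f + 118 = (40 - 106*d*f)*f + 118 = f*(40 - 106*d*f) + 118 = 118 + f*(40 - 106*d*f))
(P(122, 41) - 9185) - 1*(-5140) = ((118 + 40*41 - 106*122*41²) - 9185) - 1*(-5140) = ((118 + 1640 - 106*122*1681) - 9185) + 5140 = ((118 + 1640 - 21738692) - 9185) + 5140 = (-21736934 - 9185) + 5140 = -21746119 + 5140 = -21740979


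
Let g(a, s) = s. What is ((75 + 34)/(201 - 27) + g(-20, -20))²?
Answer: 11363641/30276 ≈ 375.33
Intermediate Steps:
((75 + 34)/(201 - 27) + g(-20, -20))² = ((75 + 34)/(201 - 27) - 20)² = (109/174 - 20)² = (-3371/174)² = 11363641/30276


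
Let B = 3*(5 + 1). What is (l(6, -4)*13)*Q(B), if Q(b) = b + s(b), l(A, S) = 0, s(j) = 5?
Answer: 0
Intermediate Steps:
B = 18 (B = 3*6 = 18)
Q(b) = 5 + b (Q(b) = b + 5 = 5 + b)
(l(6, -4)*13)*Q(B) = (0*13)*(5 + 18) = 0*23 = 0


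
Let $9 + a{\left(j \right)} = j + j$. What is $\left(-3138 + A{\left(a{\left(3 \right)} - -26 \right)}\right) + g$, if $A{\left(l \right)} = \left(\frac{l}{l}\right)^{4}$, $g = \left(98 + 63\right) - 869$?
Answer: $-3845$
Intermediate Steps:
$a{\left(j \right)} = -9 + 2 j$ ($a{\left(j \right)} = -9 + \left(j + j\right) = -9 + 2 j$)
$g = -708$ ($g = 161 - 869 = -708$)
$A{\left(l \right)} = 1$ ($A{\left(l \right)} = 1^{4} = 1$)
$\left(-3138 + A{\left(a{\left(3 \right)} - -26 \right)}\right) + g = \left(-3138 + 1\right) - 708 = -3137 - 708 = -3845$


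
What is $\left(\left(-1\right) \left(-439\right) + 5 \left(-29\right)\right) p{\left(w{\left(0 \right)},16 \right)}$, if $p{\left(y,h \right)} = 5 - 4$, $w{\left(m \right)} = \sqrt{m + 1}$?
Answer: $294$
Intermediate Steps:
$w{\left(m \right)} = \sqrt{1 + m}$
$p{\left(y,h \right)} = 1$
$\left(\left(-1\right) \left(-439\right) + 5 \left(-29\right)\right) p{\left(w{\left(0 \right)},16 \right)} = \left(\left(-1\right) \left(-439\right) + 5 \left(-29\right)\right) 1 = \left(439 - 145\right) 1 = 294 \cdot 1 = 294$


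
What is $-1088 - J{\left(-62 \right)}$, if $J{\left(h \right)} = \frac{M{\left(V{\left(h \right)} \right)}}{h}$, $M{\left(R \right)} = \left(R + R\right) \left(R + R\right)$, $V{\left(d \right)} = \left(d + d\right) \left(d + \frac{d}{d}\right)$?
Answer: $3690144$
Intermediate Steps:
$V{\left(d \right)} = 2 d \left(1 + d\right)$ ($V{\left(d \right)} = 2 d \left(d + 1\right) = 2 d \left(1 + d\right)$)
$M{\left(R \right)} = 4 R^{2}$ ($M{\left(R \right)} = 2 R 2 R = 4 R^{2}$)
$J{\left(h \right)} = 16 h \left(1 + h\right)^{2}$ ($J{\left(h \right)} = \frac{4 \left(2 h \left(1 + h\right)\right)^{2}}{h} = \frac{4 \cdot 4 h^{2} \left(1 + h\right)^{2}}{h} = \frac{16 h^{2} \left(1 + h\right)^{2}}{h} = 16 h \left(1 + h\right)^{2}$)
$-1088 - J{\left(-62 \right)} = -1088 - 16 \left(-62\right) \left(1 - 62\right)^{2} = -1088 - 16 \left(-62\right) \left(-61\right)^{2} = -1088 - 16 \left(-62\right) 3721 = -1088 - -3691232 = -1088 + 3691232 = 3690144$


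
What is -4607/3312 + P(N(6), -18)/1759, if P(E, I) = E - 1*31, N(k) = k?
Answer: -8186513/5825808 ≈ -1.4052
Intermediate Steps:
P(E, I) = -31 + E (P(E, I) = E - 31 = -31 + E)
-4607/3312 + P(N(6), -18)/1759 = -4607/3312 + (-31 + 6)/1759 = -4607*1/3312 - 25*1/1759 = -4607/3312 - 25/1759 = -8186513/5825808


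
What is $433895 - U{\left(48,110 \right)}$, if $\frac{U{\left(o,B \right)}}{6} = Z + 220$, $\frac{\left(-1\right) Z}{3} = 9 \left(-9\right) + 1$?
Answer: $431135$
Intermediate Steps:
$Z = 240$ ($Z = - 3 \left(9 \left(-9\right) + 1\right) = - 3 \left(-81 + 1\right) = \left(-3\right) \left(-80\right) = 240$)
$U{\left(o,B \right)} = 2760$ ($U{\left(o,B \right)} = 6 \left(240 + 220\right) = 6 \cdot 460 = 2760$)
$433895 - U{\left(48,110 \right)} = 433895 - 2760 = 431135$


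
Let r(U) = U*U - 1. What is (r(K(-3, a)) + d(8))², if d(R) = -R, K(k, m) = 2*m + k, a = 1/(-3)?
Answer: 1600/81 ≈ 19.753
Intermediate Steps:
a = -⅓ ≈ -0.33333
K(k, m) = k + 2*m
r(U) = -1 + U² (r(U) = U² - 1 = -1 + U²)
(r(K(-3, a)) + d(8))² = ((-1 + (-3 + 2*(-⅓))²) - 1*8)² = ((-1 + (-3 - ⅔)²) - 8)² = ((-1 + (-11/3)²) - 8)² = ((-1 + 121/9) - 8)² = (112/9 - 8)² = (40/9)² = 1600/81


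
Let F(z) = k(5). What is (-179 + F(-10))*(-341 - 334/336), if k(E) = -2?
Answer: 10399355/168 ≈ 61901.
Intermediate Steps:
F(z) = -2
(-179 + F(-10))*(-341 - 334/336) = (-179 - 2)*(-341 - 334/336) = -181*(-341 - 334*1/336) = -181*(-341 - 167/168) = -181*(-57455/168) = 10399355/168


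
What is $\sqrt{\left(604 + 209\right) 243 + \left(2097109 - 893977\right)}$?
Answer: $\sqrt{1400691} \approx 1183.5$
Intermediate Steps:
$\sqrt{\left(604 + 209\right) 243 + \left(2097109 - 893977\right)} = \sqrt{813 \cdot 243 + \left(2097109 - 893977\right)} = \sqrt{197559 + 1203132} = \sqrt{1400691}$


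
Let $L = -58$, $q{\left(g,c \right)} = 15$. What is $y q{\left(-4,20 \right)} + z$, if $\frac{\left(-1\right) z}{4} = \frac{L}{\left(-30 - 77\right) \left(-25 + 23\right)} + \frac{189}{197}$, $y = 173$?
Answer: $\frac{54641965}{21079} \approx 2592.2$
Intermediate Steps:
$z = - \frac{58040}{21079}$ ($z = - 4 \left(- \frac{58}{\left(-30 - 77\right) \left(-25 + 23\right)} + \frac{189}{197}\right) = - 4 \left(- \frac{58}{\left(-107\right) \left(-2\right)} + 189 \cdot \frac{1}{197}\right) = - 4 \left(- \frac{58}{214} + \frac{189}{197}\right) = - 4 \left(\left(-58\right) \frac{1}{214} + \frac{189}{197}\right) = - 4 \left(- \frac{29}{107} + \frac{189}{197}\right) = \left(-4\right) \frac{14510}{21079} = - \frac{58040}{21079} \approx -2.7535$)
$y q{\left(-4,20 \right)} + z = 173 \cdot 15 - \frac{58040}{21079} = 2595 - \frac{58040}{21079} = \frac{54641965}{21079}$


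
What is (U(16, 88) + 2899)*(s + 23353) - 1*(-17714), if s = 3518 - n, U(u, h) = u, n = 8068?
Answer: 54828459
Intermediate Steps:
s = -4550 (s = 3518 - 1*8068 = 3518 - 8068 = -4550)
(U(16, 88) + 2899)*(s + 23353) - 1*(-17714) = (16 + 2899)*(-4550 + 23353) - 1*(-17714) = 2915*18803 + 17714 = 54810745 + 17714 = 54828459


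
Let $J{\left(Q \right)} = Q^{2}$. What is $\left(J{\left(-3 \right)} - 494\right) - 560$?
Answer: $-1045$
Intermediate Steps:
$\left(J{\left(-3 \right)} - 494\right) - 560 = \left(\left(-3\right)^{2} - 494\right) - 560 = \left(9 - 494\right) - 560 = -485 - 560 = -1045$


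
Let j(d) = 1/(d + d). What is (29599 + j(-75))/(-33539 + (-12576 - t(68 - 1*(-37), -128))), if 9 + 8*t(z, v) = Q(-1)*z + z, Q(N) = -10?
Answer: -8879698/13798725 ≈ -0.64352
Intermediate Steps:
j(d) = 1/(2*d)
t(z, v) = -9/8 - 9*z/8 (t(z, v) = -9/8 + (-10*z + z)/8 = -9/8 + (-9*z)/8 = -9/8 - 9*z/8)
(29599 + j(-75))/(-33539 + (-12576 - t(68 - 1*(-37), -128))) = (29599 + (1/2)/(-75))/(-33539 + (-12576 - (-9/8 - 9*(68 - 1*(-37))/8))) = (29599 + (1/2)*(-1/75))/(-33539 + (-12576 - (-9/8 - 9*(68 + 37)/8))) = (29599 - 1/150)/(-33539 + (-12576 - (-9/8 - 9/8*105))) = 4439849/(150*(-33539 + (-12576 - (-9/8 - 945/8)))) = 4439849/(150*(-33539 + (-12576 - 1*(-477/4)))) = 4439849/(150*(-33539 + (-12576 + 477/4))) = 4439849/(150*(-33539 - 49827/4)) = 4439849/(150*(-183983/4)) = (4439849/150)*(-4/183983) = -8879698/13798725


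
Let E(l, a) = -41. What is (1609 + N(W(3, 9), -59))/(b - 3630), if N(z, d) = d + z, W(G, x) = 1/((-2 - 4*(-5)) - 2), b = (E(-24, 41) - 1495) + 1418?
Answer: -24801/59968 ≈ -0.41357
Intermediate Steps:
b = -118 (b = (-41 - 1495) + 1418 = -1536 + 1418 = -118)
W(G, x) = 1/16 (W(G, x) = 1/((-2 + 20) - 2) = 1/(18 - 2) = 1/16)
(1609 + N(W(3, 9), -59))/(b - 3630) = (1609 + (-59 + 1/16))/(-118 - 3630) = (1609 - 943/16)/(-3748) = (24801/16)*(-1/3748) = -24801/59968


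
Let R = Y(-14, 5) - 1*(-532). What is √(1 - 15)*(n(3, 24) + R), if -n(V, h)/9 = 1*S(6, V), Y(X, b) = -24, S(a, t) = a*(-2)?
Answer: 616*I*√14 ≈ 2304.9*I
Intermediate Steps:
S(a, t) = -2*a
R = 508 (R = -24 - 1*(-532) = -24 + 532 = 508)
n(V, h) = 108 (n(V, h) = -9*(-2*6) = -9*(-12) = 108)
√(1 - 15)*(n(3, 24) + R) = √(1 - 15)*(108 + 508) = √(-14)*616 = (I*√14)*616 = 616*I*√14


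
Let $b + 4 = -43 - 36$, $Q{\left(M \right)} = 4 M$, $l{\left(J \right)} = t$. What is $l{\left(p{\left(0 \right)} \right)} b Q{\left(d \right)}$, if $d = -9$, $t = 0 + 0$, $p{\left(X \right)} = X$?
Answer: $0$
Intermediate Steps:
$t = 0$
$l{\left(J \right)} = 0$
$b = -83$ ($b = -4 - 79 = -83$)
$l{\left(p{\left(0 \right)} \right)} b Q{\left(d \right)} = 0 \left(-83\right) 4 \left(-9\right) = 0 \left(-36\right) = 0$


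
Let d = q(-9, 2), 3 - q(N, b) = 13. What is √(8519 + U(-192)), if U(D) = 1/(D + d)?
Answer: 23*√657106/202 ≈ 92.298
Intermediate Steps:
q(N, b) = -10 (q(N, b) = 3 - 1*13 = 3 - 13 = -10)
d = -10
U(D) = 1/(-10 + D) (U(D) = 1/(D - 10) = 1/(-10 + D))
√(8519 + U(-192)) = √(8519 + 1/(-10 - 192)) = √(8519 + 1/(-202)) = √(8519 - 1/202) = √(1720837/202) = 23*√657106/202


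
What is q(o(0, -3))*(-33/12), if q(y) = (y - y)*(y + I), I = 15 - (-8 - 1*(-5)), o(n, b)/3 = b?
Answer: 0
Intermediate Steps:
o(n, b) = 3*b
I = 18 (I = 15 - (-8 + 5) = 15 - 1*(-3) = 15 + 3 = 18)
q(y) = 0 (q(y) = (y - y)*(y + 18) = 0*(18 + y) = 0)
q(o(0, -3))*(-33/12) = 0*(-33/12) = 0*(-33*1/12) = 0*(-11/4) = 0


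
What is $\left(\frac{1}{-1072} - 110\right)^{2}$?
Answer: $\frac{13905362241}{1149184} \approx 12100.0$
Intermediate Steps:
$\left(\frac{1}{-1072} - 110\right)^{2} = \left(- \frac{1}{1072} + \left(-477 + 367\right)\right)^{2} = \left(- \frac{1}{1072} - 110\right)^{2} = \left(- \frac{117921}{1072}\right)^{2} = \frac{13905362241}{1149184}$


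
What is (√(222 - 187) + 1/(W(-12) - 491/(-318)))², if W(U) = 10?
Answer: 471769559/13476241 + 636*√35/3671 ≈ 36.032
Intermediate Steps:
(√(222 - 187) + 1/(W(-12) - 491/(-318)))² = (√(222 - 187) + 1/(10 - 491/(-318)))² = (√35 + 1/(10 - 491*(-1/318)))² = (√35 + 1/(10 + 491/318))² = (√35 + 1/(3671/318))² = (√35 + 318/3671)² = (318/3671 + √35)²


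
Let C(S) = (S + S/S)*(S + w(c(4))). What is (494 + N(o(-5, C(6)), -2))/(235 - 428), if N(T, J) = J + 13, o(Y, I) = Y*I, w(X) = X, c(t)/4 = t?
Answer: -505/193 ≈ -2.6166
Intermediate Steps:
c(t) = 4*t
C(S) = (1 + S)*(16 + S) (C(S) = (S + S/S)*(S + 4*4) = (S + 1)*(S + 16) = (1 + S)*(16 + S))
o(Y, I) = I*Y
N(T, J) = 13 + J
(494 + N(o(-5, C(6)), -2))/(235 - 428) = (494 + (13 - 2))/(235 - 428) = (494 + 11)/(-193) = 505*(-1/193) = -505/193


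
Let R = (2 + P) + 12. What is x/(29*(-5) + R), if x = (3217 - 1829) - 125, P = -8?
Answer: -1263/139 ≈ -9.0863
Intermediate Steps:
R = 6 (R = (2 - 8) + 12 = -6 + 12 = 6)
x = 1263 (x = 1388 - 125 = 1263)
x/(29*(-5) + R) = 1263/(29*(-5) + 6) = 1263/(-145 + 6) = 1263/(-139) = 1263*(-1/139) = -1263/139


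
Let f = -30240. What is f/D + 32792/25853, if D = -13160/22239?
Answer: 62095586860/1215091 ≈ 51104.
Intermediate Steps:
D = -1880/3177 (D = -13160*1/22239 = -1880/3177 ≈ -0.59175)
f/D + 32792/25853 = -30240/(-1880/3177) + 32792/25853 = -30240*(-3177/1880) + 32792*(1/25853) = 2401812/47 + 32792/25853 = 62095586860/1215091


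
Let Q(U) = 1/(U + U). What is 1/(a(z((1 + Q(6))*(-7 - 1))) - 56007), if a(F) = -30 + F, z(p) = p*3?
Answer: -1/56063 ≈ -1.7837e-5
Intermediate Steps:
Q(U) = 1/(2*U)
z(p) = 3*p
1/(a(z((1 + Q(6))*(-7 - 1))) - 56007) = 1/((-30 + 3*((1 + (½)/6)*(-7 - 1))) - 56007) = 1/((-30 + 3*((1 + (½)*(⅙))*(-8))) - 56007) = 1/((-30 + 3*((1 + 1/12)*(-8))) - 56007) = 1/((-30 + 3*((13/12)*(-8))) - 56007) = 1/((-30 + 3*(-26/3)) - 56007) = 1/((-30 - 26) - 56007) = 1/(-56 - 56007) = 1/(-56063) = -1/56063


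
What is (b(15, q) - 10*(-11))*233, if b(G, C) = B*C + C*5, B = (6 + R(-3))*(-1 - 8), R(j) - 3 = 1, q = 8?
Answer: -132810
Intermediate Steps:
R(j) = 4 (R(j) = 3 + 1 = 4)
B = -90 (B = (6 + 4)*(-1 - 8) = 10*(-9) = -90)
b(G, C) = -85*C (b(G, C) = -90*C + C*5 = -90*C + 5*C = -85*C)
(b(15, q) - 10*(-11))*233 = (-85*8 - 10*(-11))*233 = (-680 + 110)*233 = -570*233 = -132810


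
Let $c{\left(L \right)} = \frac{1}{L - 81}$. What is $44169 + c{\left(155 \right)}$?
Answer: $\frac{3268507}{74} \approx 44169.0$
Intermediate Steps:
$c{\left(L \right)} = \frac{1}{-81 + L}$
$44169 + c{\left(155 \right)} = 44169 + \frac{1}{-81 + 155} = 44169 + \frac{1}{74} = \frac{3268507}{74}$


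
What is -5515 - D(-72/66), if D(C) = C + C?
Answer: -60641/11 ≈ -5512.8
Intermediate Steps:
D(C) = 2*C
-5515 - D(-72/66) = -5515 - 2*(-72/66) = -5515 - 2*(-72*1/66) = -5515 - 2*(-12)/11 = -5515 - 1*(-24/11) = -5515 + 24/11 = -60641/11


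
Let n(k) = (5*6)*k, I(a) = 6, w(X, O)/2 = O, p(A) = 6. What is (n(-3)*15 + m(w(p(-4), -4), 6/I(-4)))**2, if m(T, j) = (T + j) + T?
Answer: 1863225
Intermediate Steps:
w(X, O) = 2*O
n(k) = 30*k
m(T, j) = j + 2*T
(n(-3)*15 + m(w(p(-4), -4), 6/I(-4)))**2 = ((30*(-3))*15 + (6/6 + 2*(2*(-4))))**2 = (-90*15 + (6*(1/6) + 2*(-8)))**2 = (-1350 + (1 - 16))**2 = (-1350 - 15)**2 = (-1365)**2 = 1863225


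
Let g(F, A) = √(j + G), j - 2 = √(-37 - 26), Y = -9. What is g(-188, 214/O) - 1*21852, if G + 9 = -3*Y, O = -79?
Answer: -21852 + √(20 + 3*I*√7) ≈ -21847.0 + 0.87104*I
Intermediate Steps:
G = 18 (G = -9 - 3*(-9) = -9 + 27 = 18)
j = 2 + 3*I*√7 (j = 2 + √(-37 - 26) = 2 + √(-63) = 2 + 3*I*√7 ≈ 2.0 + 7.9373*I)
g(F, A) = √(20 + 3*I*√7) (g(F, A) = √((2 + 3*I*√7) + 18) = √(20 + 3*I*√7))
g(-188, 214/O) - 1*21852 = √(20 + 3*I*√7) - 1*21852 = √(20 + 3*I*√7) - 21852 = -21852 + √(20 + 3*I*√7)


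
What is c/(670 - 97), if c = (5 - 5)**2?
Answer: 0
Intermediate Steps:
c = 0 (c = 0**2 = 0)
c/(670 - 97) = 0/(670 - 97) = 0/573 = 0*(1/573) = 0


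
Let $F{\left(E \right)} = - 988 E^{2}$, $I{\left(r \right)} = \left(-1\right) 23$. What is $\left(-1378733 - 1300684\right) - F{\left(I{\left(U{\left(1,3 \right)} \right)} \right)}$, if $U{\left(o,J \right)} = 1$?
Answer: $-2156765$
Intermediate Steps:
$I{\left(r \right)} = -23$
$\left(-1378733 - 1300684\right) - F{\left(I{\left(U{\left(1,3 \right)} \right)} \right)} = \left(-1378733 - 1300684\right) - - 988 \left(-23\right)^{2} = -2679417 - \left(-988\right) 529 = -2679417 - -522652 = -2679417 + 522652 = -2156765$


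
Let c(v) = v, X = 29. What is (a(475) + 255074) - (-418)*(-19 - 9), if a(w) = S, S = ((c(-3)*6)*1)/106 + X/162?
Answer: 2089574899/8586 ≈ 2.4337e+5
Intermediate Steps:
S = 79/8586 (S = (-3*6*1)/106 + 29/162 = -18*1*(1/106) + 29*(1/162) = -18*1/106 + 29/162 = -9/53 + 29/162 = 79/8586 ≈ 0.0092010)
a(w) = 79/8586
(a(475) + 255074) - (-418)*(-19 - 9) = (79/8586 + 255074) - (-418)*(-19 - 9) = 2190065443/8586 - (-418)*(-28) = 2190065443/8586 - 19*616 = 2190065443/8586 - 11704 = 2089574899/8586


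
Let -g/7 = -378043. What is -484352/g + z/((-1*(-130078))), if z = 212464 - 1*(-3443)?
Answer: 508351370551/344225541478 ≈ 1.4768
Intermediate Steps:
g = 2646301 (g = -7*(-378043) = 2646301)
z = 215907 (z = 212464 + 3443 = 215907)
-484352/g + z/((-1*(-130078))) = -484352/2646301 + 215907/((-1*(-130078))) = -484352*1/2646301 + 215907/130078 = -484352/2646301 + 215907*(1/130078) = -484352/2646301 + 215907/130078 = 508351370551/344225541478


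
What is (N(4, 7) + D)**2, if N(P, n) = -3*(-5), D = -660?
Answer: 416025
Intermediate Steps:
N(P, n) = 15
(N(4, 7) + D)**2 = (15 - 660)**2 = (-645)**2 = 416025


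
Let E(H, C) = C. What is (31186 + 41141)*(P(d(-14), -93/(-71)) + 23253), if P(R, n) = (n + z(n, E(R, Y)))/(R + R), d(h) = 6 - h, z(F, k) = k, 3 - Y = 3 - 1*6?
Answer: 4776405573753/2840 ≈ 1.6818e+9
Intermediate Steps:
Y = 6 (Y = 3 - (3 - 1*6) = 3 - (3 - 6) = 3 - 1*(-3) = 3 + 3 = 6)
P(R, n) = (6 + n)/(2*R) (P(R, n) = (n + 6)/(R + R) = (6 + n)/((2*R)) = (6 + n)*(1/(2*R)) = (6 + n)/(2*R))
(31186 + 41141)*(P(d(-14), -93/(-71)) + 23253) = (31186 + 41141)*((6 - 93/(-71))/(2*(6 - 1*(-14))) + 23253) = 72327*((6 - 93*(-1/71))/(2*(6 + 14)) + 23253) = 72327*((½)*(6 + 93/71)/20 + 23253) = 72327*((½)*(1/20)*(519/71) + 23253) = 72327*(519/2840 + 23253) = 72327*(66039039/2840) = 4776405573753/2840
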